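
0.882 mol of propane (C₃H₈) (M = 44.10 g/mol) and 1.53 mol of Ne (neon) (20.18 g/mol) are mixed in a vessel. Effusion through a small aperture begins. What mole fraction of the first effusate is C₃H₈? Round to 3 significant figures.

0.281

Rate_i ∝ x_i/√M_i (Graham's law weighted by mole fraction), so the effusate composition follows n_i/√M_i.
Mole fraction of C₃H₈ in the effusate = (n_C₃H₈/√M_C₃H₈) / (n_C₃H₈/√M_C₃H₈ + n_Ne/√M_Ne)
= (0.882/√44.10) / (0.882/√44.10 + 1.53/√20.18) = 0.1328/(0.1328 + 0.3406) = 0.281.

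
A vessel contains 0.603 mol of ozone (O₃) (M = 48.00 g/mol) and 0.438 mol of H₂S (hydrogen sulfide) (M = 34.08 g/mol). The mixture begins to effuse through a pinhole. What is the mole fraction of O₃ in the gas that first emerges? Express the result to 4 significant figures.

0.5370

Each component's effusion rate ∝ (its partial pressure)·(1/√M) ∝ n_i/√M_i.
x_O₃(eff) = (n_O₃/√M_O₃) / (n_O₃/√M_O₃ + n_H₂S/√M_H₂S)
= (0.603/√48.00) / (0.603/√48.00 + 0.438/√34.08) = 0.08704/(0.08704 + 0.07503) = 0.5370.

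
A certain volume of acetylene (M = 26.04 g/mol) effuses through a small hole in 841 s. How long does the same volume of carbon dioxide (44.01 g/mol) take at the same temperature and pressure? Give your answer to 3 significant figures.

1090 s

Graham's law gives t_CO₂/t_C₂H₂ = √(M_CO₂/M_C₂H₂) = √(44.01/26.04) = √1.690 = 1.300.
So the time for CO₂ is 841 × 1.300 = 1090 s.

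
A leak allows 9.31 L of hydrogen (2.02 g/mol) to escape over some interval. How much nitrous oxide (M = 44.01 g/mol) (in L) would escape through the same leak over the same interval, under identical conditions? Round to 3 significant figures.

Since effusion rate ∝ 1/√M, rate_N₂O/rate_H₂ = √(M_H₂/M_N₂O) = √(2.02/44.01) = √0.04590 = 0.2142.
So the volume for N₂O is 9.31 × 0.2142 = 1.99 L.

1.99 L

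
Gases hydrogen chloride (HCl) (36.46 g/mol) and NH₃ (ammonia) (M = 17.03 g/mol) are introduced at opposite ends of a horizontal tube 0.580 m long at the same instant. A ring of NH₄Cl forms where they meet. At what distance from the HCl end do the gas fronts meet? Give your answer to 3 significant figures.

Distances travelled in equal time are proportional to diffusion rates, so d_HCl/d_NH₃ = √(M_NH₃/M_HCl) = √(17.03/36.46) = 0.6834.
With d_HCl + d_NH₃ = 0.580 m, d_NH₃ = 0.580/(1 + 0.6834) = 0.3445 m.
d_HCl = 0.580 − 0.3445 = 0.235 m.

0.235 m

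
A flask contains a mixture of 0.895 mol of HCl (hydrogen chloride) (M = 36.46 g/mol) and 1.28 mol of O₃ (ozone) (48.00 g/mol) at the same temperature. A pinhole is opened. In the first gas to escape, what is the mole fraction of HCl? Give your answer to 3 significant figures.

0.445

Effusion rate of each component ∝ n_i/√M_i (partial pressure × 1/√M).
x_HCl(eff) = (n_HCl/√M_HCl) / (n_HCl/√M_HCl + n_O₃/√M_O₃)
= (0.895/√36.46) / (0.895/√36.46 + 1.28/√48.00) = 0.1482/(0.1482 + 0.1848) = 0.445.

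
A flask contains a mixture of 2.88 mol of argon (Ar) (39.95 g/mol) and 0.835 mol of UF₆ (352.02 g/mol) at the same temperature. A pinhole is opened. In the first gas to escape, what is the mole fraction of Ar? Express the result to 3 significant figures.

0.911

Effusion rate of each component ∝ n_i/√M_i (partial pressure × 1/√M).
x_Ar(eff) = (n_Ar/√M_Ar) / (n_Ar/√M_Ar + n_UF₆/√M_UF₆)
= (2.88/√39.95) / (2.88/√39.95 + 0.835/√352.02) = 0.4557/(0.4557 + 0.04450) = 0.911.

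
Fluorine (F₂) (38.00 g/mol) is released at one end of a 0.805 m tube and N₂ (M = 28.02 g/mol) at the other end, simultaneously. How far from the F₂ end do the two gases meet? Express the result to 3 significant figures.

0.372 m

The fronts meet when d_F₂ + d_N₂ = L with d_F₂/d_N₂ = √(M_N₂/M_F₂) (Graham's law). Here √(M_N₂/M_F₂) = √(28.02/38.00) = 0.8587.
With d_F₂ + d_N₂ = 0.805 m, d_N₂ = 0.805/(1 + 0.8587) = 0.4331 m.
d_F₂ = 0.805 − 0.4331 = 0.372 m.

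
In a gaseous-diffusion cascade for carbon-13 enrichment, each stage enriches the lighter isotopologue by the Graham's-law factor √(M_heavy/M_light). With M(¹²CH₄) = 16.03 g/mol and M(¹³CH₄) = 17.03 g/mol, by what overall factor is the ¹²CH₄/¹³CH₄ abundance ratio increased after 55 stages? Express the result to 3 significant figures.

Overall factor = α^55 with α = √(17.03/16.03), i.e. (17.03/16.03)^(55/2).
= 1.06238^(55/2) = 5.28.

5.28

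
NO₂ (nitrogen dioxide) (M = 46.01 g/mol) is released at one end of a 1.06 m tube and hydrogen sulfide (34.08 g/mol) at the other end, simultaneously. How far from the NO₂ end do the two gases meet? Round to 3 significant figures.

Distances travelled in equal time are proportional to diffusion rates, so d_NO₂/d_H₂S = √(M_H₂S/M_NO₂) = √(34.08/46.01) = 0.8606.
With d_NO₂ + d_H₂S = 1.06 m, d_H₂S = 1.06/(1 + 0.8606) = 0.5697 m.
d_NO₂ = 1.06 − 0.5697 = 0.490 m.

0.490 m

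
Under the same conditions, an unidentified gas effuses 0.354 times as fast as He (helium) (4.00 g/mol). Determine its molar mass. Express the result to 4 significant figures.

From Graham's law, rate_X/rate_He = √(M_He/M_X).
0.354 = √(4.00/M_X)
M_X = 4.00 / 0.354² = 4.00 / 0.1253 = 31.92 g/mol

31.92 g/mol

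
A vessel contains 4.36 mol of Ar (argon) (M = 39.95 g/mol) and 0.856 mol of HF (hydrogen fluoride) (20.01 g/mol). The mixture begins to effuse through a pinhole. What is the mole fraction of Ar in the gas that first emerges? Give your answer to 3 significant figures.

0.783

The effusion rate of species i is ∝ p_i/√M_i ∝ n_i/√M_i.
x_Ar(eff) = (n_Ar/√M_Ar) / (n_Ar/√M_Ar + n_HF/√M_HF)
= (4.36/√39.95) / (4.36/√39.95 + 0.856/√20.01) = 0.6898/(0.6898 + 0.1914) = 0.783.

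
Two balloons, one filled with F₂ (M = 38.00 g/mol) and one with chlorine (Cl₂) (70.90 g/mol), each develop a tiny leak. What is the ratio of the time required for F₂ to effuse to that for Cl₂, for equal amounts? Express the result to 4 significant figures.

0.7321

Since effusion rate ∝ 1/√M, t_F₂/t_Cl₂ = √(M_F₂/M_Cl₂) = √(38.00/70.90) = √0.5360 = 0.7321.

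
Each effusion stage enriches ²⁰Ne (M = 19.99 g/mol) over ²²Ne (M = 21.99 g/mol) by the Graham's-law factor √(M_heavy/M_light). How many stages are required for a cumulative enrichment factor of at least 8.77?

Single-stage factor α = √(21.99/19.99), so ln α = ½ ln(1.10005) = 0.04768.
Need α^N ≥ 8.77 ⇒ N ≥ ln(8.77) / ln α = 2.171 / 0.04768 = 45.54.
So at least 46 stages are needed.

46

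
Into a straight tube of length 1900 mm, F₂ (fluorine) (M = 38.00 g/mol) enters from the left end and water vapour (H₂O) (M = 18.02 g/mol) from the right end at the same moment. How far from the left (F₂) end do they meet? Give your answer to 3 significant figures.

The fronts meet when d_F₂ + d_H₂O = L with d_F₂/d_H₂O = √(M_H₂O/M_F₂) (Graham's law). Here √(M_H₂O/M_F₂) = √(18.02/38.00) = 0.6886.
With d_F₂ + d_H₂O = 1900 mm, d_H₂O = 1900/(1 + 0.6886) = 1125 mm.
d_F₂ = 1900 − 1125 = 775 mm.

775 mm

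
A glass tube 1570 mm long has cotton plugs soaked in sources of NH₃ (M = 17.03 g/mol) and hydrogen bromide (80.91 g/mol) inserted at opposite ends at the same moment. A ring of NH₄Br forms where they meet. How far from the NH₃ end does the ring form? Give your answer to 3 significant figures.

The fronts meet when d_NH₃ + d_HBr = L with d_NH₃/d_HBr = √(M_HBr/M_NH₃) (Graham's law). Here √(M_HBr/M_NH₃) = √(80.91/17.03) = 2.180.
With d_NH₃ + d_HBr = 1570 mm, d_HBr = 1570/(1 + 2.180) = 493.8 mm.
d_NH₃ = 1570 − 493.8 = 1080 mm.

1080 mm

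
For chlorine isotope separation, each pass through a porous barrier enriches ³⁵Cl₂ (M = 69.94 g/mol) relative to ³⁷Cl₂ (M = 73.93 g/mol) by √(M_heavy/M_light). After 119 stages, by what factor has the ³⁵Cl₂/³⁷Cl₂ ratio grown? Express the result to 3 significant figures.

Each stage multiplies the ratio by α = √(73.93/69.94), so after 119 stages the overall factor is α^119 = (73.93/69.94)^(119/2).
= 1.05705^(119/2) = 27.1.

27.1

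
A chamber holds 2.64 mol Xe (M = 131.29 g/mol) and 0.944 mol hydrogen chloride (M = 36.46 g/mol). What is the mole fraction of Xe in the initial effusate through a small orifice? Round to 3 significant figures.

Each component's effusion rate ∝ (its partial pressure)·(1/√M) ∝ n_i/√M_i.
So x_Xe in the escaping gas = (n_Xe/√M_Xe) / Σ(n_i/√M_i)
= (2.64/√131.29) / (2.64/√131.29 + 0.944/√36.46) = 0.2304/(0.2304 + 0.1563) = 0.596.

0.596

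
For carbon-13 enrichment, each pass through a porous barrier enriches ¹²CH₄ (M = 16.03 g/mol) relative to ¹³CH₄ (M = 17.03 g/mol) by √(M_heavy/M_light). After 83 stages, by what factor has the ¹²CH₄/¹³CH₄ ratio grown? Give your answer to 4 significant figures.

12.32

The single-stage factor is √(M_heavy/M_light), so 83 stages give [√(17.03/16.03)]^83 = (17.03/16.03)^(83/2).
= 1.06238^(83/2) = 12.32.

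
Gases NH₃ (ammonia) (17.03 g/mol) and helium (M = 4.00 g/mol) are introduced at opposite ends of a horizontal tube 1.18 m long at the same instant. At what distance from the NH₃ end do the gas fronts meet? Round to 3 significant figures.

0.385 m

Graham's law gives d_NH₃/d_He = rate_NH₃/rate_He = √(M_He/M_NH₃) = √(4.00/17.03) = 0.4846.
With d_NH₃ + d_He = 1.18 m, d_He = 1.18/(1 + 0.4846) = 0.7948 m.
d_NH₃ = 1.18 − 0.7948 = 0.385 m.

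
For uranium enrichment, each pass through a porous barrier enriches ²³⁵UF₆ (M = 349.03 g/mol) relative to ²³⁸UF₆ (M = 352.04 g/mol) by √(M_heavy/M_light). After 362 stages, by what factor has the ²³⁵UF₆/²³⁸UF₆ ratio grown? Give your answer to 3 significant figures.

4.73

Each stage multiplies the ratio by α = √(352.04/349.03), so after 362 stages the overall factor is α^362 = (352.04/349.03)^(362/2).
= 1.00862^181 = 4.73.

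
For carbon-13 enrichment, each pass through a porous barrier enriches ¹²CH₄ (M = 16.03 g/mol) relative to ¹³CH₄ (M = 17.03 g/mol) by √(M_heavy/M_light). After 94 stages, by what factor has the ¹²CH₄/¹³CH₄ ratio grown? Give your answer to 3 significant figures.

The single-stage factor is √(M_heavy/M_light), so 94 stages give [√(17.03/16.03)]^94 = (17.03/16.03)^(94/2).
= 1.06238^47 = 17.2.

17.2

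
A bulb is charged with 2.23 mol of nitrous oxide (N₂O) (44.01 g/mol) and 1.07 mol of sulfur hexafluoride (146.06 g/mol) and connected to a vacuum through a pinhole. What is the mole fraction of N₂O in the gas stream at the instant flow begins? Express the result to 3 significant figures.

Effusion rate of each component ∝ n_i/√M_i (partial pressure × 1/√M).
So x_N₂O in the escaping gas = (n_N₂O/√M_N₂O) / Σ(n_i/√M_i)
= (2.23/√44.01) / (2.23/√44.01 + 1.07/√146.06) = 0.3361/(0.3361 + 0.08854) = 0.792.

0.792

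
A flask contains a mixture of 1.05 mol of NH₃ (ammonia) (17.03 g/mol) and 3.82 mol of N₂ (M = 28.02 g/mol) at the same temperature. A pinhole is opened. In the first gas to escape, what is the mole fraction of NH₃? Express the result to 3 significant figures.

Effusion rate of each component ∝ n_i/√M_i (partial pressure × 1/√M).
Mole fraction of NH₃ in the effusate = (n_NH₃/√M_NH₃) / (n_NH₃/√M_NH₃ + n_N₂/√M_N₂)
= (1.05/√17.03) / (1.05/√17.03 + 3.82/√28.02) = 0.2544/(0.2544 + 0.7217) = 0.261.

0.261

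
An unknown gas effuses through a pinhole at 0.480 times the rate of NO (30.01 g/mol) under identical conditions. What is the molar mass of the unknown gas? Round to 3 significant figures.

130 g/mol

By Graham's law, rate_X/rate_NO = √(M_NO/M_X).
0.480 = √(30.01/M_X)
M_X = 30.01 / 0.480² = 30.01 / 0.2304 = 130 g/mol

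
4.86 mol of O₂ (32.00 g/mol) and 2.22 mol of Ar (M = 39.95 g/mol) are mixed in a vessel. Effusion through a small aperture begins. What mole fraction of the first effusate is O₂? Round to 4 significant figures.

0.7098

Effusion rate of each component ∝ n_i/√M_i (partial pressure × 1/√M).
x_O₂(eff) = (n_O₂/√M_O₂) / (n_O₂/√M_O₂ + n_Ar/√M_Ar)
= (4.86/√32.00) / (4.86/√32.00 + 2.22/√39.95) = 0.8591/(0.8591 + 0.3512) = 0.7098.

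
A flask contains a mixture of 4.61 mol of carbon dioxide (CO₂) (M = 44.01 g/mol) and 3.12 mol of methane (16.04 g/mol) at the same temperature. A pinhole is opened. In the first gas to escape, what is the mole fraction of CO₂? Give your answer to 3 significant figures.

Rate_i ∝ x_i/√M_i (Graham's law weighted by mole fraction), so the effusate composition follows n_i/√M_i.
Mole fraction of CO₂ in the effusate = (n_CO₂/√M_CO₂) / (n_CO₂/√M_CO₂ + n_CH₄/√M_CH₄)
= (4.61/√44.01) / (4.61/√44.01 + 3.12/√16.04) = 0.6949/(0.6949 + 0.7790) = 0.471.

0.471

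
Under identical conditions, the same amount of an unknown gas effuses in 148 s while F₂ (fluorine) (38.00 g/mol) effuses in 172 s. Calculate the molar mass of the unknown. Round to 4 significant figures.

28.14 g/mol

Since effusion rate ∝ 1/√M, t_X/t_F₂ = √(M_X/M_F₂).
148/172 = 0.8605 = √(M_X/38.00)
M_X = 38.00 × 0.8605² = 38.00 × 0.7404 = 28.14 g/mol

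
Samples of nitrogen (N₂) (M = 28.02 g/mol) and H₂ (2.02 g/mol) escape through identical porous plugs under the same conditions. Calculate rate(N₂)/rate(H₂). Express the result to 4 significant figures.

By Graham's law, rate_N₂/rate_H₂ = √(M_H₂/M_N₂) = √(2.02/28.02) = √0.07209 = 0.2685.

0.2685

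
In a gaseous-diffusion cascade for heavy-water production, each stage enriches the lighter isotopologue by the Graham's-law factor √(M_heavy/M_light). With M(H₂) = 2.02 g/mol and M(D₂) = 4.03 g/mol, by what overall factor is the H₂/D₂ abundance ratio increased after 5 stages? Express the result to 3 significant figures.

The single-stage factor is √(M_heavy/M_light), so 5 stages give [√(4.03/2.02)]^5 = (4.03/2.02)^(5/2).
= 1.99505^(5/2) = 5.62.

5.62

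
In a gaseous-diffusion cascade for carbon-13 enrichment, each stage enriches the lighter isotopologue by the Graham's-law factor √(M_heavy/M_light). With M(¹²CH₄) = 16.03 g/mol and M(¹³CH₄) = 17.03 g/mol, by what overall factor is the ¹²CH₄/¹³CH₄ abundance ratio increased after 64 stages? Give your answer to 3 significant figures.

The single-stage factor is √(M_heavy/M_light), so 64 stages give [√(17.03/16.03)]^64 = (17.03/16.03)^(64/2).
= 1.06238^32 = 6.93.

6.93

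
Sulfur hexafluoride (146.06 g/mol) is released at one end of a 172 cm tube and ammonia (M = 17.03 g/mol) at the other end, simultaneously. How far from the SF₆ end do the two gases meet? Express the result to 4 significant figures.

In equal time, each gas travels a distance ∝ its rate ∝ 1/√M, so d_SF₆/d_NH₃ = √(M_NH₃/M_SF₆) = √(17.03/146.06) = 0.3415.
With d_SF₆ + d_NH₃ = 172 cm, d_NH₃ = 172/(1 + 0.3415) = 128.2 cm.
d_SF₆ = 172 − 128.2 = 43.78 cm.

43.78 cm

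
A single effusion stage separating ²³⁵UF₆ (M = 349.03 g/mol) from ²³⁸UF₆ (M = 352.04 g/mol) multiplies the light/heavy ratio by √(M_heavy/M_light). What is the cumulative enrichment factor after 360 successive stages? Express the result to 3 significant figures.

After 360 stages the ratio has grown by (√(352.04/349.03))^360 = (352.04/349.03)^(360/2).
= 1.00862^180 = 4.69.

4.69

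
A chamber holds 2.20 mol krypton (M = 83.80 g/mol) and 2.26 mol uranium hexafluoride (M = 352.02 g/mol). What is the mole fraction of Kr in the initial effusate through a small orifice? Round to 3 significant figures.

Effusion rate of each component ∝ n_i/√M_i (partial pressure × 1/√M).
Mole fraction of Kr in the effusate = (n_Kr/√M_Kr) / (n_Kr/√M_Kr + n_UF₆/√M_UF₆)
= (2.20/√83.80) / (2.20/√83.80 + 2.26/√352.02) = 0.2403/(0.2403 + 0.1205) = 0.666.

0.666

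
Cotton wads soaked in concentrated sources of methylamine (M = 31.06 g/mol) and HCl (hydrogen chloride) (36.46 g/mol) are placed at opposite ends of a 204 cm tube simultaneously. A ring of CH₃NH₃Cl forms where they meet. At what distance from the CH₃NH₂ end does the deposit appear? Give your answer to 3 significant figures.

Distances travelled in equal time are proportional to diffusion rates, so d_CH₃NH₂/d_HCl = √(M_HCl/M_CH₃NH₂) = √(36.46/31.06) = 1.083.
With d_CH₃NH₂ + d_HCl = 204 cm, d_HCl = 204/(1 + 1.083) = 97.91 cm.
d_CH₃NH₂ = 204 − 97.91 = 106 cm.

106 cm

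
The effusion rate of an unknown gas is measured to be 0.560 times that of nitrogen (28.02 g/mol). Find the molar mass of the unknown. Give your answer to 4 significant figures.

89.35 g/mol

By Graham's law, rate_X/rate_N₂ = √(M_N₂/M_X).
0.560 = √(28.02/M_X)
M_X = 28.02 / 0.560² = 28.02 / 0.3136 = 89.35 g/mol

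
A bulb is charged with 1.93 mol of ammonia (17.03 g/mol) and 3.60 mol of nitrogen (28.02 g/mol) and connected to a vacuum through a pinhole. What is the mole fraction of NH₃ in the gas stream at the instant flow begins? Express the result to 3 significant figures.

Rate_i ∝ x_i/√M_i (Graham's law weighted by mole fraction), so the effusate composition follows n_i/√M_i.
So x_NH₃ in the escaping gas = (n_NH₃/√M_NH₃) / Σ(n_i/√M_i)
= (1.93/√17.03) / (1.93/√17.03 + 3.60/√28.02) = 0.4677/(0.4677 + 0.6801) = 0.407.

0.407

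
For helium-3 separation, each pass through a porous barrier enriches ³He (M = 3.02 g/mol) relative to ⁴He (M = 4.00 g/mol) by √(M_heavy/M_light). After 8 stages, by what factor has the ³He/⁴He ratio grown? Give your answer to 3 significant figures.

Each stage multiplies the ratio by α = √(4.00/3.02), so after 8 stages the overall factor is α^8 = (4.00/3.02)^(8/2).
= 1.32450^4 = 3.08.

3.08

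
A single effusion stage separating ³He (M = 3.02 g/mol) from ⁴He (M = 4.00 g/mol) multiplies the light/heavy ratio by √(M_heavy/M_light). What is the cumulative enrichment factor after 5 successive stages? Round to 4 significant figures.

2.019

After 5 stages the ratio has grown by (√(4.00/3.02))^5 = (4.00/3.02)^(5/2).
= 1.32450^(5/2) = 2.019.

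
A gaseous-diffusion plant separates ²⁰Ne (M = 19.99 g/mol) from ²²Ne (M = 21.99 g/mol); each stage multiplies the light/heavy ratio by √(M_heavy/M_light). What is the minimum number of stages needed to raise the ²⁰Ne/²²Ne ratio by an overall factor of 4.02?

30

Per stage α = (21.99/19.99)^(1/2) = 1.10005^0.5, giving ln α = 0.04768.
Need α^N ≥ 4.02 ⇒ N ≥ ln(4.02) / ln α = 1.391 / 0.04768 = 29.18.
Minimum whole number of stages: N = 30.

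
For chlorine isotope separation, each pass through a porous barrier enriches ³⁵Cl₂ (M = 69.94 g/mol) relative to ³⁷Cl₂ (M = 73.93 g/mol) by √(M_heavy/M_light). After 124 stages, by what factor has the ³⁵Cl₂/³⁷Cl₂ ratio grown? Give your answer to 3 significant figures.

After 124 stages the ratio has grown by (√(73.93/69.94))^124 = (73.93/69.94)^(124/2).
= 1.05705^62 = 31.2.

31.2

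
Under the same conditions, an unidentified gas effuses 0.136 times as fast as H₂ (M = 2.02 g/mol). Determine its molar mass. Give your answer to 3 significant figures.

Graham's law gives rate_X/rate_H₂ = √(M_H₂/M_X).
0.136 = √(2.02/M_X)
M_X = 2.02 / 0.136² = 2.02 / 0.01850 = 109 g/mol

109 g/mol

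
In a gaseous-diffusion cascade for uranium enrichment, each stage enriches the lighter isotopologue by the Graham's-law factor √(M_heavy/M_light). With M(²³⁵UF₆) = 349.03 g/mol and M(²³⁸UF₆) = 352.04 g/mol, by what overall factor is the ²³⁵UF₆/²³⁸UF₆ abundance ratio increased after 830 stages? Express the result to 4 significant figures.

35.29

The single-stage factor is √(M_heavy/M_light), so 830 stages give [√(352.04/349.03)]^830 = (352.04/349.03)^(830/2).
= 1.00862^415 = 35.29.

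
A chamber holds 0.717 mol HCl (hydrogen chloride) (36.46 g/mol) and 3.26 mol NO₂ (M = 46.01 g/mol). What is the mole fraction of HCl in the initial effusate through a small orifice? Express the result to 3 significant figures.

0.198

Each component's effusion rate ∝ (its partial pressure)·(1/√M) ∝ n_i/√M_i.
x_HCl(eff) = (n_HCl/√M_HCl) / (n_HCl/√M_HCl + n_NO₂/√M_NO₂)
= (0.717/√36.46) / (0.717/√36.46 + 3.26/√46.01) = 0.1187/(0.1187 + 0.4806) = 0.198.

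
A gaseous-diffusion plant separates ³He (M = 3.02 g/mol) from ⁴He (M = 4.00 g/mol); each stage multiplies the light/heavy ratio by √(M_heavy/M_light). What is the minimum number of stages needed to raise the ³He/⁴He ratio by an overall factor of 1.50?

Single-stage factor α = √(4.00/3.02), so ln α = ½ ln(1.32450) = 0.1405.
Need α^N ≥ 1.50 ⇒ N ≥ ln(1.50) / ln α = 0.4055 / 0.1405 = 2.89.
Rounding up, N = 3 stages.

3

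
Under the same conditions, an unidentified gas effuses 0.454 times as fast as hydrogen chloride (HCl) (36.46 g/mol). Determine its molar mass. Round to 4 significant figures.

Using Graham's law: rate_X/rate_HCl = √(M_HCl/M_X).
0.454 = √(36.46/M_X)
M_X = 36.46 / 0.454² = 36.46 / 0.2061 = 176.9 g/mol

176.9 g/mol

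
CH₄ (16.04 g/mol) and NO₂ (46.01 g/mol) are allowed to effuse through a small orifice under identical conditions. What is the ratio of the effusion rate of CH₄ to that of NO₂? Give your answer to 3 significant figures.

1.69

Graham's law gives rate_CH₄/rate_NO₂ = √(M_NO₂/M_CH₄) = √(46.01/16.04) = √2.868 = 1.69.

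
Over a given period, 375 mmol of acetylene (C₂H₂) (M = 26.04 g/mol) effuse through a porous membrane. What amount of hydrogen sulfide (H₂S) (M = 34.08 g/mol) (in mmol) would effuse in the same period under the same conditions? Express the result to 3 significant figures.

328 mmol

Since effusion rate ∝ 1/√M, rate_H₂S/rate_C₂H₂ = √(M_C₂H₂/M_H₂S) = √(26.04/34.08) = √0.7641 = 0.8741.
So the amount for H₂S is 375 × 0.8741 = 328 mmol.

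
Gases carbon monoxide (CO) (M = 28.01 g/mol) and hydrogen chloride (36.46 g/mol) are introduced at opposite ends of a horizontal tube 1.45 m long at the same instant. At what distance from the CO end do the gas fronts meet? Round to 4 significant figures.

0.7727 m

Graham's law gives d_CO/d_HCl = rate_CO/rate_HCl = √(M_HCl/M_CO) = √(36.46/28.01) = 1.141.
With d_CO + d_HCl = 1.45 m, d_HCl = 1.45/(1 + 1.141) = 0.6773 m.
d_CO = 1.45 − 0.6773 = 0.7727 m.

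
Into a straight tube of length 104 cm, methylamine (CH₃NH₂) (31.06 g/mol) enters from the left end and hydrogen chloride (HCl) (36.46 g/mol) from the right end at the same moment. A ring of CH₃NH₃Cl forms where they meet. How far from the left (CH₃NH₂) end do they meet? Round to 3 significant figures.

The fronts meet when d_CH₃NH₂ + d_HCl = L with d_CH₃NH₂/d_HCl = √(M_HCl/M_CH₃NH₂) (Graham's law). Here √(M_HCl/M_CH₃NH₂) = √(36.46/31.06) = 1.083.
With d_CH₃NH₂ + d_HCl = 104 cm, d_HCl = 104/(1 + 1.083) = 49.92 cm.
d_CH₃NH₂ = 104 − 49.92 = 54.1 cm.

54.1 cm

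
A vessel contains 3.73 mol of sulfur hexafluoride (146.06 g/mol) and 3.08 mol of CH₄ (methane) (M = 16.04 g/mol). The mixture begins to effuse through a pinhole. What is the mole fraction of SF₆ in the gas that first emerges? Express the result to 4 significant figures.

Rate_i ∝ x_i/√M_i (Graham's law weighted by mole fraction), so the effusate composition follows n_i/√M_i.
x_SF₆(eff) = (n_SF₆/√M_SF₆) / (n_SF₆/√M_SF₆ + n_CH₄/√M_CH₄)
= (3.73/√146.06) / (3.73/√146.06 + 3.08/√16.04) = 0.3086/(0.3086 + 0.7690) = 0.2864.

0.2864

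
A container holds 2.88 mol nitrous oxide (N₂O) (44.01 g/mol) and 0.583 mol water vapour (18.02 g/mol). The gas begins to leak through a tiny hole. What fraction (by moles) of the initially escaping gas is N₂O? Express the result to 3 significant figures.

0.760

Rate_i ∝ x_i/√M_i (Graham's law weighted by mole fraction), so the effusate composition follows n_i/√M_i.
So x_N₂O in the escaping gas = (n_N₂O/√M_N₂O) / Σ(n_i/√M_i)
= (2.88/√44.01) / (2.88/√44.01 + 0.583/√18.02) = 0.4341/(0.4341 + 0.1373) = 0.760.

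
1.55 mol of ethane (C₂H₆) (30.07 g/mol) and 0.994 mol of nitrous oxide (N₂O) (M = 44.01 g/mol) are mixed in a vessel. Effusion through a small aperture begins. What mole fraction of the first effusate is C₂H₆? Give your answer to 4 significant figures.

Effusion rate of each component ∝ n_i/√M_i (partial pressure × 1/√M).
x_C₂H₆(eff) = (n_C₂H₆/√M_C₂H₆) / (n_C₂H₆/√M_C₂H₆ + n_N₂O/√M_N₂O)
= (1.55/√30.07) / (1.55/√30.07 + 0.994/√44.01) = 0.2827/(0.2827 + 0.1498) = 0.6536.

0.6536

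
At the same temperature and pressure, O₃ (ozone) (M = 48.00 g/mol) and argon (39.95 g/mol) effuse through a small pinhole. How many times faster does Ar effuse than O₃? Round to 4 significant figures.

1.096

Since effusion rate ∝ 1/√M, rate_Ar/rate_O₃ = √(M_O₃/M_Ar) = √(48.00/39.95) = √1.202 = 1.096.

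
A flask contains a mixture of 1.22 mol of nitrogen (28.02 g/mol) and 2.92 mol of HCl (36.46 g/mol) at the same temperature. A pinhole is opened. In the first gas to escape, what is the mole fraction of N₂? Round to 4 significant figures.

Effusion rate of each component ∝ n_i/√M_i (partial pressure × 1/√M).
x_N₂(eff) = (n_N₂/√M_N₂) / (n_N₂/√M_N₂ + n_HCl/√M_HCl)
= (1.22/√28.02) / (1.22/√28.02 + 2.92/√36.46) = 0.2305/(0.2305 + 0.4836) = 0.3228.

0.3228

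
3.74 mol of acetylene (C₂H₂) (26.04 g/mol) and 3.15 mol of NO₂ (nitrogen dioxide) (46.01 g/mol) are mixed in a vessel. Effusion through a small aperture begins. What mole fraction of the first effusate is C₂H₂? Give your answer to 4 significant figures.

Rate_i ∝ x_i/√M_i (Graham's law weighted by mole fraction), so the effusate composition follows n_i/√M_i.
x_C₂H₂(eff) = (n_C₂H₂/√M_C₂H₂) / (n_C₂H₂/√M_C₂H₂ + n_NO₂/√M_NO₂)
= (3.74/√26.04) / (3.74/√26.04 + 3.15/√46.01) = 0.7329/(0.7329 + 0.4644) = 0.6121.

0.6121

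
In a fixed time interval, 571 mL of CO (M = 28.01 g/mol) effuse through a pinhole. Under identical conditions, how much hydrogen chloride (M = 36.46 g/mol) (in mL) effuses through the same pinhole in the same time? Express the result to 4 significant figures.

From Graham's law, rate_HCl/rate_CO = √(M_CO/M_HCl) = √(28.01/36.46) = √0.7682 = 0.8765.
So the volume for HCl is 571 × 0.8765 = 500.5 mL.

500.5 mL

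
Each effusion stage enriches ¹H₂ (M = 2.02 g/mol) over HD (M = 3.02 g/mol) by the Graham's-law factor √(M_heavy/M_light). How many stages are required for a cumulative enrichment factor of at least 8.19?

11

Per stage α = (3.02/2.02)^(1/2) = 1.49505^0.5, giving ln α = 0.2011.
Need α^N ≥ 8.19 ⇒ N ≥ ln(8.19) / ln α = 2.103 / 0.2011 = 10.46.
Rounding up, N = 11 stages.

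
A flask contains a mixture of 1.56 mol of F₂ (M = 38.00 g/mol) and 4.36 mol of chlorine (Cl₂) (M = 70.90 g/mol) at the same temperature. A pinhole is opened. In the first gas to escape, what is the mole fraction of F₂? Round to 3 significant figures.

0.328

Rate_i ∝ x_i/√M_i (Graham's law weighted by mole fraction), so the effusate composition follows n_i/√M_i.
Mole fraction of F₂ in the effusate = (n_F₂/√M_F₂) / (n_F₂/√M_F₂ + n_Cl₂/√M_Cl₂)
= (1.56/√38.00) / (1.56/√38.00 + 4.36/√70.90) = 0.2531/(0.2531 + 0.5178) = 0.328.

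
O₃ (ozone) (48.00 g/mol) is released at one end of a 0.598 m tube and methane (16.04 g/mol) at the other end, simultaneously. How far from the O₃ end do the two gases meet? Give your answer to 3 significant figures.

0.219 m

Graham's law gives d_O₃/d_CH₄ = rate_O₃/rate_CH₄ = √(M_CH₄/M_O₃) = √(16.04/48.00) = 0.5781.
With d_O₃ + d_CH₄ = 0.598 m, d_CH₄ = 0.598/(1 + 0.5781) = 0.3789 m.
d_O₃ = 0.598 − 0.3789 = 0.219 m.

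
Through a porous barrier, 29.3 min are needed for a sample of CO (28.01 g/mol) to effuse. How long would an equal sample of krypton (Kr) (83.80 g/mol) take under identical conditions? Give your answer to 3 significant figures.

Graham's law gives t_Kr/t_CO = √(M_Kr/M_CO) = √(83.80/28.01) = √2.992 = 1.730.
So the time for Kr is 29.3 × 1.730 = 50.7 min.

50.7 min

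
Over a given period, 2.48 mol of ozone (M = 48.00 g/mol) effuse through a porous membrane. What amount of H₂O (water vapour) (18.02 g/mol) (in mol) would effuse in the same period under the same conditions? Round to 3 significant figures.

4.05 mol

Using Graham's law: rate_H₂O/rate_O₃ = √(M_O₃/M_H₂O) = √(48.00/18.02) = √2.664 = 1.632.
So the amount for H₂O is 2.48 × 1.632 = 4.05 mol.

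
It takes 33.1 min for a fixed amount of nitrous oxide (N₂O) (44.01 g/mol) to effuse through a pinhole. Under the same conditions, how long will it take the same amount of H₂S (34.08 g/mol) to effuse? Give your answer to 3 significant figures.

29.1 min

Graham's law gives t_H₂S/t_N₂O = √(M_H₂S/M_N₂O) = √(34.08/44.01) = √0.7744 = 0.8800.
So the time for H₂S is 33.1 × 0.8800 = 29.1 min.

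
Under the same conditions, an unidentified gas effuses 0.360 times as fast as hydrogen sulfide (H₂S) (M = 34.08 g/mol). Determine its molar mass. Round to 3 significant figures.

Using Graham's law: rate_X/rate_H₂S = √(M_H₂S/M_X).
0.360 = √(34.08/M_X)
M_X = 34.08 / 0.360² = 34.08 / 0.1296 = 263 g/mol

263 g/mol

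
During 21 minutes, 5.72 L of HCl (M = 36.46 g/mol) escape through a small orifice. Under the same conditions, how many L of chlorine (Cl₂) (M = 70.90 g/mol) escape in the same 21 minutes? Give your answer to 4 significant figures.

4.102 L

Graham's law gives rate_Cl₂/rate_HCl = √(M_HCl/M_Cl₂) = √(36.46/70.90) = √0.5142 = 0.7171.
So the volume for Cl₂ is 5.72 × 0.7171 = 4.102 L.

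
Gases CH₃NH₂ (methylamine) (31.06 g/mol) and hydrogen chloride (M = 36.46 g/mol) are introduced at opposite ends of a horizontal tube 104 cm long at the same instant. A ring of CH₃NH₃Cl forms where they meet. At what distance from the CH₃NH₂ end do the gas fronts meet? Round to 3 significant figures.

54.1 cm

Distances travelled in equal time are proportional to diffusion rates, so d_CH₃NH₂/d_HCl = √(M_HCl/M_CH₃NH₂) = √(36.46/31.06) = 1.083.
With d_CH₃NH₂ + d_HCl = 104 cm, d_HCl = 104/(1 + 1.083) = 49.92 cm.
d_CH₃NH₂ = 104 − 49.92 = 54.1 cm.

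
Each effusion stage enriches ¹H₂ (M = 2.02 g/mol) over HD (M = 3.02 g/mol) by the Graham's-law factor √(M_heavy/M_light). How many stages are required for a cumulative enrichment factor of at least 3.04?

Single-stage factor α = √(3.02/2.02), so ln α = ½ ln(1.49505) = 0.2011.
Need α^N ≥ 3.04 ⇒ N ≥ ln(3.04) / ln α = 1.112 / 0.2011 = 5.53.
Minimum whole number of stages: N = 6.

6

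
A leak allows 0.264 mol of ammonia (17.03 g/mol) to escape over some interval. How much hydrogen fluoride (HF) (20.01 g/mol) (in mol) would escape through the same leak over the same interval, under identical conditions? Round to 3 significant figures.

0.244 mol

Since effusion rate ∝ 1/√M, rate_HF/rate_NH₃ = √(M_NH₃/M_HF) = √(17.03/20.01) = √0.8511 = 0.9225.
So the amount for HF is 0.264 × 0.9225 = 0.244 mol.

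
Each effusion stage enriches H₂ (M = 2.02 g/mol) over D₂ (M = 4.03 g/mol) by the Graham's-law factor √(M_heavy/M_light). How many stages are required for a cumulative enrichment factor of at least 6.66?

6

Per stage α = (4.03/2.02)^(1/2) = 1.99505^0.5, giving ln α = 0.3453.
Need α^N ≥ 6.66 ⇒ N ≥ ln(6.66) / ln α = 1.896 / 0.3453 = 5.49.
Minimum whole number of stages: N = 6.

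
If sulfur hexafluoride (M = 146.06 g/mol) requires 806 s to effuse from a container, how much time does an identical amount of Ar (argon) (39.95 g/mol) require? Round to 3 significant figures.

422 s

Since effusion rate ∝ 1/√M, t_Ar/t_SF₆ = √(M_Ar/M_SF₆) = √(39.95/146.06) = √0.2735 = 0.5230.
So the time for Ar is 806 × 0.5230 = 422 s.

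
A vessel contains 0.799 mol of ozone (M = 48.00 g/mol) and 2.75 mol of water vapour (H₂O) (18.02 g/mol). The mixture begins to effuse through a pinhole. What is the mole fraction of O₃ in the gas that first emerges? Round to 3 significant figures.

The effusion rate of species i is ∝ p_i/√M_i ∝ n_i/√M_i.
x_O₃(eff) = (n_O₃/√M_O₃) / (n_O₃/√M_O₃ + n_H₂O/√M_H₂O)
= (0.799/√48.00) / (0.799/√48.00 + 2.75/√18.02) = 0.1153/(0.1153 + 0.6478) = 0.151.

0.151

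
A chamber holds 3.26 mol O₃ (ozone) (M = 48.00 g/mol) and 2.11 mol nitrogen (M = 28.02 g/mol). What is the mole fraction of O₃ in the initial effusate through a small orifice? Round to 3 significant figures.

The effusion rate of species i is ∝ p_i/√M_i ∝ n_i/√M_i.
x_O₃(eff) = (n_O₃/√M_O₃) / (n_O₃/√M_O₃ + n_N₂/√M_N₂)
= (3.26/√48.00) / (3.26/√48.00 + 2.11/√28.02) = 0.4705/(0.4705 + 0.3986) = 0.541.

0.541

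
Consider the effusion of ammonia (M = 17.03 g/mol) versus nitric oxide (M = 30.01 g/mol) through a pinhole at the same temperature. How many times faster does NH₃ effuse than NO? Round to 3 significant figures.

By Graham's law, rate_NH₃/rate_NO = √(M_NO/M_NH₃) = √(30.01/17.03) = √1.762 = 1.33.

1.33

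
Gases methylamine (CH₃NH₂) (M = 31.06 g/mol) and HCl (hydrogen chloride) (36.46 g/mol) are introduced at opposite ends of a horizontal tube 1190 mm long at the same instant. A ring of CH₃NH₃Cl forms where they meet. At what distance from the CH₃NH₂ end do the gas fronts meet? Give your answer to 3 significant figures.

619 mm

Distances travelled in equal time are proportional to diffusion rates, so d_CH₃NH₂/d_HCl = √(M_HCl/M_CH₃NH₂) = √(36.46/31.06) = 1.083.
With d_CH₃NH₂ + d_HCl = 1190 mm, d_HCl = 1190/(1 + 1.083) = 571.2 mm.
d_CH₃NH₂ = 1190 − 571.2 = 619 mm.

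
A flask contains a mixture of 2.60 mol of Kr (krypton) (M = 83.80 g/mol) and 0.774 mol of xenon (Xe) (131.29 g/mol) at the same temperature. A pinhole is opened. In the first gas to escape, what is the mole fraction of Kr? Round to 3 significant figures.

0.808

The effusion rate of species i is ∝ p_i/√M_i ∝ n_i/√M_i.
Mole fraction of Kr in the effusate = (n_Kr/√M_Kr) / (n_Kr/√M_Kr + n_Xe/√M_Xe)
= (2.60/√83.80) / (2.60/√83.80 + 0.774/√131.29) = 0.2840/(0.2840 + 0.06755) = 0.808.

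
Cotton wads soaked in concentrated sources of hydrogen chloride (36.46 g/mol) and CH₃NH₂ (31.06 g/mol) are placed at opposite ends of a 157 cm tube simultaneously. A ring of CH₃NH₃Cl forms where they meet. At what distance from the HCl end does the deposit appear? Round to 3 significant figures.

In equal time, each gas travels a distance ∝ its rate ∝ 1/√M, so d_HCl/d_CH₃NH₂ = √(M_CH₃NH₂/M_HCl) = √(31.06/36.46) = 0.9230.
With d_HCl + d_CH₃NH₂ = 157 cm, d_CH₃NH₂ = 157/(1 + 0.9230) = 81.64 cm.
d_HCl = 157 − 81.64 = 75.4 cm.

75.4 cm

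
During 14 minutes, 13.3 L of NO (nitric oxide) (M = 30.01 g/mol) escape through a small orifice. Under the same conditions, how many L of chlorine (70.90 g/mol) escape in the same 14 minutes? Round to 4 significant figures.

Since effusion rate ∝ 1/√M, rate_Cl₂/rate_NO = √(M_NO/M_Cl₂) = √(30.01/70.90) = √0.4233 = 0.6506.
So the volume for Cl₂ is 13.3 × 0.6506 = 8.653 L.

8.653 L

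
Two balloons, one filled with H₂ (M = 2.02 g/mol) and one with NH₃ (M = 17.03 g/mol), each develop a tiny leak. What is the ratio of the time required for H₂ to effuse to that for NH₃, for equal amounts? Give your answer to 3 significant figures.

Graham's law gives t_H₂/t_NH₃ = √(M_H₂/M_NH₃) = √(2.02/17.03) = √0.1186 = 0.344.

0.344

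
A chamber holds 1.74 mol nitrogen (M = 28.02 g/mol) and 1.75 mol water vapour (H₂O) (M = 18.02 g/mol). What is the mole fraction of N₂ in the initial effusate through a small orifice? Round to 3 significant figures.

Each component's effusion rate ∝ (its partial pressure)·(1/√M) ∝ n_i/√M_i.
Mole fraction of N₂ in the effusate = (n_N₂/√M_N₂) / (n_N₂/√M_N₂ + n_H₂O/√M_H₂O)
= (1.74/√28.02) / (1.74/√28.02 + 1.75/√18.02) = 0.3287/(0.3287 + 0.4122) = 0.444.

0.444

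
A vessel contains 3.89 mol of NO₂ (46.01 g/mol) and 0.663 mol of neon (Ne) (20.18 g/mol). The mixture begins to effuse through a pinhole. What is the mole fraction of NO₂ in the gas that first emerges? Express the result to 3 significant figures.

Rate_i ∝ x_i/√M_i (Graham's law weighted by mole fraction), so the effusate composition follows n_i/√M_i.
x_NO₂(eff) = (n_NO₂/√M_NO₂) / (n_NO₂/√M_NO₂ + n_Ne/√M_Ne)
= (3.89/√46.01) / (3.89/√46.01 + 0.663/√20.18) = 0.5735/(0.5735 + 0.1476) = 0.795.

0.795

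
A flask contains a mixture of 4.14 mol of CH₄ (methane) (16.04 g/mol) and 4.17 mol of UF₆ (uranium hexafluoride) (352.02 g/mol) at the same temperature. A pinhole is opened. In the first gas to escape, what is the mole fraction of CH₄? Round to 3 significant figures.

0.823

Each component's effusion rate ∝ (its partial pressure)·(1/√M) ∝ n_i/√M_i.
So x_CH₄ in the escaping gas = (n_CH₄/√M_CH₄) / Σ(n_i/√M_i)
= (4.14/√16.04) / (4.14/√16.04 + 4.17/√352.02) = 1.034/(1.034 + 0.2223) = 0.823.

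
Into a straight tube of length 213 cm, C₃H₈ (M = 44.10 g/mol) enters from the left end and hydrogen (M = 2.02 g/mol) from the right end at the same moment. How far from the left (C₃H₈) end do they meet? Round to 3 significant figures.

37.5 cm

Distances travelled in equal time are proportional to diffusion rates, so d_C₃H₈/d_H₂ = √(M_H₂/M_C₃H₈) = √(2.02/44.10) = 0.2140.
With d_C₃H₈ + d_H₂ = 213 cm, d_H₂ = 213/(1 + 0.2140) = 175.5 cm.
d_C₃H₈ = 213 − 175.5 = 37.5 cm.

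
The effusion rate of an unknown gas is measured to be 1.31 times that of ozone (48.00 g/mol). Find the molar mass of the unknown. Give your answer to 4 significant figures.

27.97 g/mol

Using Graham's law: rate_X/rate_O₃ = √(M_O₃/M_X).
1.31 = √(48.00/M_X)
M_X = 48.00 / 1.31² = 48.00 / 1.716 = 27.97 g/mol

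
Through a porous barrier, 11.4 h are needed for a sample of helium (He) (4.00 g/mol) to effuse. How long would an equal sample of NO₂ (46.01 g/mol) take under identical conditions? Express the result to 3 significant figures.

38.7 h

Using Graham's law: t_NO₂/t_He = √(M_NO₂/M_He) = √(46.01/4.00) = √11.50 = 3.392.
So the time for NO₂ is 11.4 × 3.392 = 38.7 h.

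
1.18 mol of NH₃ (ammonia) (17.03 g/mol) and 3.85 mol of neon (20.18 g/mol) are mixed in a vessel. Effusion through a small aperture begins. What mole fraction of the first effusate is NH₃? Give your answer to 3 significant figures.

0.250

Effusion rate of each component ∝ n_i/√M_i (partial pressure × 1/√M).
x_NH₃(eff) = (n_NH₃/√M_NH₃) / (n_NH₃/√M_NH₃ + n_Ne/√M_Ne)
= (1.18/√17.03) / (1.18/√17.03 + 3.85/√20.18) = 0.2859/(0.2859 + 0.8570) = 0.250.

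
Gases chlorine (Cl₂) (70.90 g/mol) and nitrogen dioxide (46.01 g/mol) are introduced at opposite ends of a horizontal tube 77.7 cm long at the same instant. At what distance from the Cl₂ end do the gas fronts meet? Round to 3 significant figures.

In equal time, each gas travels a distance ∝ its rate ∝ 1/√M, so d_Cl₂/d_NO₂ = √(M_NO₂/M_Cl₂) = √(46.01/70.90) = 0.8056.
With d_Cl₂ + d_NO₂ = 77.7 cm, d_NO₂ = 77.7/(1 + 0.8056) = 43.03 cm.
d_Cl₂ = 77.7 − 43.03 = 34.7 cm.

34.7 cm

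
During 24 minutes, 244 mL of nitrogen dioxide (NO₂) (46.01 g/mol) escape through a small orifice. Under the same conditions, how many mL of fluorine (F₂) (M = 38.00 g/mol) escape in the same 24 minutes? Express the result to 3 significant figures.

Since effusion rate ∝ 1/√M, rate_F₂/rate_NO₂ = √(M_NO₂/M_F₂) = √(46.01/38.00) = √1.211 = 1.100.
So the volume for F₂ is 244 × 1.100 = 268 mL.

268 mL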